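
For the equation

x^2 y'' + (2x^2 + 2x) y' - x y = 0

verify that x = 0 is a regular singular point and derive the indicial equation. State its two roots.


Divide by x^2 to reach normal form y'' + P_1(x) y' + P_2(x) y = 0 with P_1(x) = 2 + 2/x and P_2(x) = -1/x.
x = 0 is a singular point because the y'-coefficient 2 + 2/x has a pole at x = 0 and the y-coefficient -1/x has a pole at x = 0.
It is a regular singular point because x P_1(x) = p(x) = 2x + 2 and x^2 P_2(x) = q(x) = -x are polynomials, hence analytic at x = 0.
p(0) = 2,  q(0) = 0.
Indicial equation: r(r-1) + p(0) r + q(0) = 0, i.e. r^2 + (p(0) - 1) r + q(0) = 0, i.e. r^2 + 1 r = 0.
Discriminant: (1)^2 - 4(0) = 1, so r = (-1 ± 1)/2.
Solving: r_1 = 0, r_2 = -1.

indicial: r^2 + 1 r = 0; roots r_1 = 0, r_2 = -1


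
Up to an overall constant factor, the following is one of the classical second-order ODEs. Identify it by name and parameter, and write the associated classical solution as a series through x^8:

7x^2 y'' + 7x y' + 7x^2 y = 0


All three coefficients share the factor 7; dividing through by 7 gives  x^2 y'' + x y' + x^2 y = 0.
This matches the Bessel equation x^2 y'' + x y' + (x^2 - nu^2) y = 0 with nu^2 = 0, so nu = 0; the solution bounded at x = 0 is J_0(x).
Frobenius at x = 0: indicial roots ±nu; for r = nu the recurrence k(k + 2nu) c_k = -c_{k-2} gives the standard series J_nu(x) = sum_{k>=0} (-1)^k / (k! (k+nu)!) (x/2)^(2k+nu). Evaluate the first 5 terms:
  k = 0: (-1)^0 / (0! * 0! * 2^0) x^0 = 1/(1*1*1) x^0 = (1) x^0
  k = 1: (-1)^1 / (1! * 1! * 2^2) x^2 = -1/(1*1*4) x^2 = (-1/4) x^2
  k = 2: (-1)^2 / (2! * 2! * 2^4) x^4 = 1/(2*2*16) x^4 = (1/64) x^4
  k = 3: (-1)^3 / (3! * 3! * 2^6) x^6 = -1/(6*6*64) x^6 = (-1/2304) x^6
  k = 4: (-1)^4 / (4! * 4! * 2^8) x^8 = 1/(24*24*256) x^8 = (1/147456) x^8
Hence J_0(x) = x^8/147456 - x^6/2304 + x^4/64 - x^2/4 + 1 + ....

J_0(x); series = x^8/147456 - x^6/2304 + x^4/64 - x^2/4 + 1


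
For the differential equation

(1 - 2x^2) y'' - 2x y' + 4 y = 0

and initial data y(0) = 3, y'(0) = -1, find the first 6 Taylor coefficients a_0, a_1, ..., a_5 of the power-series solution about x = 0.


Ansatz: y(x) = sum_{n>=0} a_n x^n, so y'(x) = sum_{n>=1} n a_n x^(n-1) and y''(x) = sum_{n>=2} n(n-1) a_n x^(n-2).
Substitute into P(x) y'' + Q(x) y' + R(x) y = 0 with P(x) = 1 - 2x^2, Q(x) = -2x, R(x) = 4, and match powers of x.
Initial conditions: a_0 = 3, a_1 = -1.
Setting the coefficient of each power of x to zero and solving order by order (substituting the coefficients already found):
  x^0: 2 a_2 + 4 a_0 = 0  ->  2 a_2 = -4 a_0 = -12  ->  a_2 = -6
  x^1: 6 a_3 + 2 a_1 = 0  ->  6 a_3 = -2 a_1 = 2  ->  a_3 = 1/3
  x^2: 12 a_4 - 4 a_2 = 0  ->  12 a_4 = 4 a_2 = -24  ->  a_4 = -2
  x^3: 20 a_5 - 14 a_3 = 0  ->  20 a_5 = 14 a_3 = 14/3  ->  a_5 = 7/30
Truncated series: y(x) = 3 - x - 6 x^2 + (1/3) x^3 - 2 x^4 + (7/30) x^5 + O(x^6).

a_0 = 3; a_1 = -1; a_2 = -6; a_3 = 1/3; a_4 = -2; a_5 = 7/30


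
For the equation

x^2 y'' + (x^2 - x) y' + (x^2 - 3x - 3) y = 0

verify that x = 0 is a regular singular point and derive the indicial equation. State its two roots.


Divide by x^2 to reach normal form y'' + P_1(x) y' + P_2(x) y = 0 with P_1(x) = 1 - 1/x and P_2(x) = 1 - 3/x - 3/x^2.
x = 0 is a singular point because the y'-coefficient 1 - 1/x has a pole at x = 0 and the y-coefficient 1 - 3/x - 3/x^2 has a pole at x = 0.
It is a regular singular point because x P_1(x) = p(x) = x - 1 and x^2 P_2(x) = q(x) = x^2 - 3x - 3 are polynomials, hence analytic at x = 0.
p(0) = -1,  q(0) = -3.
Indicial equation: r(r-1) + p(0) r + q(0) = 0, i.e. r^2 + (p(0) - 1) r + q(0) = 0, i.e. r^2 - 2 r - 3 = 0.
Discriminant: (-2)^2 - 4(-3) = 16, so r = (2 ± 4)/2.
Solving: r_1 = 3, r_2 = -1.

indicial: r^2 - 2 r - 3 = 0; roots r_1 = 3, r_2 = -1


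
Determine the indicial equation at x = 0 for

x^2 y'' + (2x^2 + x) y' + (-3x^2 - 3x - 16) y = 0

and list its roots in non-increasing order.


Divide by x^2 to reach normal form y'' + P_1(x) y' + P_2(x) y = 0 with P_1(x) = 2 + 1/x and P_2(x) = -3 - 3/x - 16/x^2.
x = 0 is a singular point because the y'-coefficient 2 + 1/x has a pole at x = 0 and the y-coefficient -3 - 3/x - 16/x^2 has a pole at x = 0.
It is a regular singular point because x P_1(x) = p(x) = 2x + 1 and x^2 P_2(x) = q(x) = -3x^2 - 3x - 16 are polynomials, hence analytic at x = 0.
p(0) = 1,  q(0) = -16.
Indicial equation: r(r-1) + p(0) r + q(0) = 0, i.e. r^2 + (p(0) - 1) r + q(0) = 0, i.e. r^2 - 16 = 0.
Discriminant: (0)^2 - 4(-16) = 64, so r = (0 ± 8)/2.
Solving: r_1 = 4, r_2 = -4.

indicial: r^2 - 16 = 0; roots r_1 = 4, r_2 = -4


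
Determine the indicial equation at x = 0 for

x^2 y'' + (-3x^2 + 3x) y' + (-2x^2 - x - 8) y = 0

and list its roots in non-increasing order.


Divide by x^2 to reach normal form y'' + P_1(x) y' + P_2(x) y = 0 with P_1(x) = -3 + 3/x and P_2(x) = -2 - 1/x - 8/x^2.
x = 0 is a singular point because the y'-coefficient -3 + 3/x has a pole at x = 0 and the y-coefficient -2 - 1/x - 8/x^2 has a pole at x = 0.
It is a regular singular point because x P_1(x) = p(x) = 3 - 3x and x^2 P_2(x) = q(x) = -2x^2 - x - 8 are polynomials, hence analytic at x = 0.
p(0) = 3,  q(0) = -8.
Indicial equation: r(r-1) + p(0) r + q(0) = 0, i.e. r^2 + (p(0) - 1) r + q(0) = 0, i.e. r^2 + 2 r - 8 = 0.
Discriminant: (2)^2 - 4(-8) = 36, so r = (-2 ± 6)/2.
Solving: r_1 = 2, r_2 = -4.

indicial: r^2 + 2 r - 8 = 0; roots r_1 = 2, r_2 = -4


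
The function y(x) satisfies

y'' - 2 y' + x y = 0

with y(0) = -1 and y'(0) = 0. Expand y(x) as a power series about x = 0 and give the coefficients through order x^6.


Ansatz: y(x) = sum_{n>=0} a_n x^n, so y'(x) = sum_{n>=1} n a_n x^(n-1) and y''(x) = sum_{n>=2} n(n-1) a_n x^(n-2).
Substitute into P(x) y'' + Q(x) y' + R(x) y = 0 with P(x) = 1, Q(x) = -2, R(x) = x, and match powers of x.
Initial conditions: a_0 = -1, a_1 = 0.
Setting the coefficient of each power of x to zero and solving order by order (substituting the coefficients already found):
  x^0: 2 a_2 - 2 a_1 = 0  ->  2 a_2 = 2 a_1 = 0  ->  a_2 = 0
  x^1: 6 a_3 - 4 a_2 + a_0 = 0  ->  6 a_3 = 4 a_2 - a_0 = 1  ->  a_3 = 1/6
  x^2: 12 a_4 - 6 a_3 + a_1 = 0  ->  12 a_4 = 6 a_3 - a_1 = 1  ->  a_4 = 1/12
  x^3: 20 a_5 - 8 a_4 + a_2 = 0  ->  20 a_5 = 8 a_4 - a_2 = 2/3  ->  a_5 = 1/30
  x^4: 30 a_6 - 10 a_5 + a_3 = 0  ->  30 a_6 = 10 a_5 - a_3 = 1/6  ->  a_6 = 1/180
Truncated series: y(x) = -1 + (1/6) x^3 + (1/12) x^4 + (1/30) x^5 + (1/180) x^6 + O(x^7).

a_0 = -1; a_1 = 0; a_2 = 0; a_3 = 1/6; a_4 = 1/12; a_5 = 1/30; a_6 = 1/180


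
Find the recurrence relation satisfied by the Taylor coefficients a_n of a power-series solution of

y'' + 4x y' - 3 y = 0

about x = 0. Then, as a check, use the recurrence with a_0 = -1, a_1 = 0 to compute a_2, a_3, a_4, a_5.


Substitute y = sum_n a_n x^n.
y''(x) has coefficient (n+2)(n+1) a_{n+2} at x^n;
4 x y'(x) has coefficient 4 n a_n at x^n (shift);
-3 y(x) has coefficient -3 a_n at x^n.
Matching x^n: (n+2)(n+1) a_{n+2} + (4n - 3) a_n = 0.
Thus a_{n+2} = (-4n + 3) / ((n+1)(n+2)) * a_n.

Check with a_0 = -1, a_1 = 0 (apply the recurrence for n = 0, 1, 2, 3): a_0 = -1, a_1 = 0, a_2 = -3/2, a_3 = 0, a_4 = 5/8, a_5 = 0.

a_(n+2) = (-4n + 3) / ((n+1)(n+2)) * a_n; check: a_0 = -1, a_1 = 0, a_2 = -3/2, a_3 = 0, a_4 = 5/8, a_5 = 0


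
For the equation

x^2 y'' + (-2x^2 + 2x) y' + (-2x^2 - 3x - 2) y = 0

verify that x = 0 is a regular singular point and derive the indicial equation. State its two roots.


Divide by x^2 to reach normal form y'' + P_1(x) y' + P_2(x) y = 0 with P_1(x) = -2 + 2/x and P_2(x) = -2 - 3/x - 2/x^2.
x = 0 is a singular point because the y'-coefficient -2 + 2/x has a pole at x = 0 and the y-coefficient -2 - 3/x - 2/x^2 has a pole at x = 0.
It is a regular singular point because x P_1(x) = p(x) = 2 - 2x and x^2 P_2(x) = q(x) = -2x^2 - 3x - 2 are polynomials, hence analytic at x = 0.
p(0) = 2,  q(0) = -2.
Indicial equation: r(r-1) + p(0) r + q(0) = 0, i.e. r^2 + (p(0) - 1) r + q(0) = 0, i.e. r^2 + 1 r - 2 = 0.
Discriminant: (1)^2 - 4(-2) = 9, so r = (-1 ± 3)/2.
Solving: r_1 = 1, r_2 = -2.

indicial: r^2 + 1 r - 2 = 0; roots r_1 = 1, r_2 = -2


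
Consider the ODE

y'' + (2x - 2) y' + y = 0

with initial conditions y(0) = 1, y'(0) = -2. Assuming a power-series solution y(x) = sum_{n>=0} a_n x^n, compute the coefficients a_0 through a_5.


Ansatz: y(x) = sum_{n>=0} a_n x^n, so y'(x) = sum_{n>=1} n a_n x^(n-1) and y''(x) = sum_{n>=2} n(n-1) a_n x^(n-2).
Substitute into P(x) y'' + Q(x) y' + R(x) y = 0 with P(x) = 1, Q(x) = 2x - 2, R(x) = 1, and match powers of x.
Initial conditions: a_0 = 1, a_1 = -2.
Setting the coefficient of each power of x to zero and solving order by order (substituting the coefficients already found):
  x^0: 2 a_2 - 2 a_1 + a_0 = 0  ->  2 a_2 = 2 a_1 - a_0 = -5  ->  a_2 = -5/2
  x^1: 6 a_3 - 4 a_2 + 3 a_1 = 0  ->  6 a_3 = 4 a_2 - 3 a_1 = -4  ->  a_3 = -2/3
  x^2: 12 a_4 - 6 a_3 + 5 a_2 = 0  ->  12 a_4 = 6 a_3 - 5 a_2 = 17/2  ->  a_4 = 17/24
  x^3: 20 a_5 - 8 a_4 + 7 a_3 = 0  ->  20 a_5 = 8 a_4 - 7 a_3 = 31/3  ->  a_5 = 31/60
Truncated series: y(x) = 1 - 2 x - (5/2) x^2 - (2/3) x^3 + (17/24) x^4 + (31/60) x^5 + O(x^6).

a_0 = 1; a_1 = -2; a_2 = -5/2; a_3 = -2/3; a_4 = 17/24; a_5 = 31/60


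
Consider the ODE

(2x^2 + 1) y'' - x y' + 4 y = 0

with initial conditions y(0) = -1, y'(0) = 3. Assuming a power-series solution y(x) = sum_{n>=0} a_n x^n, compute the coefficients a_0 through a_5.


Ansatz: y(x) = sum_{n>=0} a_n x^n, so y'(x) = sum_{n>=1} n a_n x^(n-1) and y''(x) = sum_{n>=2} n(n-1) a_n x^(n-2).
Substitute into P(x) y'' + Q(x) y' + R(x) y = 0 with P(x) = 2x^2 + 1, Q(x) = -x, R(x) = 4, and match powers of x.
Initial conditions: a_0 = -1, a_1 = 3.
Setting the coefficient of each power of x to zero and solving order by order (substituting the coefficients already found):
  x^0: 2 a_2 + 4 a_0 = 0  ->  2 a_2 = -4 a_0 = 4  ->  a_2 = 2
  x^1: 6 a_3 + 3 a_1 = 0  ->  6 a_3 = -3 a_1 = -9  ->  a_3 = -3/2
  x^2: 12 a_4 + 6 a_2 = 0  ->  12 a_4 = -6 a_2 = -12  ->  a_4 = -1
  x^3: 20 a_5 + 13 a_3 = 0  ->  20 a_5 = -13 a_3 = 39/2  ->  a_5 = 39/40
Truncated series: y(x) = -1 + 3 x + 2 x^2 - (3/2) x^3 - x^4 + (39/40) x^5 + O(x^6).

a_0 = -1; a_1 = 3; a_2 = 2; a_3 = -3/2; a_4 = -1; a_5 = 39/40


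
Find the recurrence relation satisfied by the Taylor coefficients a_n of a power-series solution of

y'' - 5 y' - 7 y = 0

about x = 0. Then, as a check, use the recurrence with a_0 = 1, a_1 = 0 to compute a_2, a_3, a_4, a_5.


Substitute y = sum_n a_n x^n.
y''(x) has coefficient (n+2)(n+1) a_{n+2} at x^n;
-5 y'(x) has coefficient -5 (n+1) a_{n+1} at x^n;
-7 y(x) has coefficient -7 a_n at x^n.
Matching x^n: (n+2)(n+1) a_{n+2} - 5 (n+1) a_{n+1} - 7 a_n = 0.
Thus a_{n+2} = [5 (n+1) a_{n+1} + 7 a_n] / ((n+1)(n+2)).

Check with a_0 = 1, a_1 = 0 (apply the recurrence for n = 0, 1, 2, 3): a_0 = 1, a_1 = 0, a_2 = 7/2, a_3 = 35/6, a_4 = 28/3, a_5 = 91/8.

a_(n+2) = [5 (n+1) a_(n+1) + 7 a_n] / ((n+1)(n+2)); check: a_0 = 1, a_1 = 0, a_2 = 7/2, a_3 = 35/6, a_4 = 28/3, a_5 = 91/8


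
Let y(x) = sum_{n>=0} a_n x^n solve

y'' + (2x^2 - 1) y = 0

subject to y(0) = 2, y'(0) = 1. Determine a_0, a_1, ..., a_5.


Ansatz: y(x) = sum_{n>=0} a_n x^n, so y'(x) = sum_{n>=1} n a_n x^(n-1) and y''(x) = sum_{n>=2} n(n-1) a_n x^(n-2).
Substitute into P(x) y'' + Q(x) y' + R(x) y = 0 with P(x) = 1, Q(x) = 0, R(x) = 2x^2 - 1, and match powers of x.
Initial conditions: a_0 = 2, a_1 = 1.
Setting the coefficient of each power of x to zero and solving order by order (substituting the coefficients already found):
  x^0: 2 a_2 - a_0 = 0  ->  2 a_2 = a_0 = 2  ->  a_2 = 1
  x^1: 6 a_3 - a_1 = 0  ->  6 a_3 = a_1 = 1  ->  a_3 = 1/6
  x^2: 12 a_4 - a_2 + 2 a_0 = 0  ->  12 a_4 = a_2 - 2 a_0 = -3  ->  a_4 = -1/4
  x^3: 20 a_5 - a_3 + 2 a_1 = 0  ->  20 a_5 = a_3 - 2 a_1 = -11/6  ->  a_5 = -11/120
Truncated series: y(x) = 2 + x + x^2 + (1/6) x^3 - (1/4) x^4 - (11/120) x^5 + O(x^6).

a_0 = 2; a_1 = 1; a_2 = 1; a_3 = 1/6; a_4 = -1/4; a_5 = -11/120


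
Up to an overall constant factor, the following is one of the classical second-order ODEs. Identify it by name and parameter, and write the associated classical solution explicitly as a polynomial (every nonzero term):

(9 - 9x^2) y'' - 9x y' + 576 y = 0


All three coefficients share the factor 9; dividing through by 9 gives  (1 - x^2) y'' - x y' + 64 y = 0.
This matches the Chebyshev equation (1 - x^2) y'' - x y' + n^2 y = 0 (note the -x y' term, not -2x y') with n^2 = 64, so n = 8; the polynomial solution is T_8(x).
With y = sum_k a_k x^k, matching x^k gives (k+2)(k+1) a_{k+2} = (k^2 - n^2) a_k = (k - 8)(k + 8) a_k. The right side vanishes at k = 8, so the series with the parity of 8 terminates at degree 8.
Standard normalization: leading coefficient of T_n is 2^(n-1), so a_8 = 2^7 = 128. Work downward with a_k = (k+1)(k+2) a_{k+2} / ((k - 8)(k + 8)):
  a_6 = (7)(8)(128) / ((6 - 8)(6 + 8)) = 7168/(-28) = -256
  a_4 = (5)(6)(-256) / ((4 - 8)(4 + 8)) = -7680/(-48) = 160
  a_2 = (3)(4)(160) / ((2 - 8)(2 + 8)) = 1920/(-60) = -32
  a_0 = (1)(2)(-32) / ((0 - 8)(0 + 8)) = -64/(-64) = 1
Hence T_8(x) = 128 x^8 - 256 x^6 + 160 x^4 - 32 x^2 + 1.

T_8(x); series = 128 x^8 - 256 x^6 + 160 x^4 - 32 x^2 + 1


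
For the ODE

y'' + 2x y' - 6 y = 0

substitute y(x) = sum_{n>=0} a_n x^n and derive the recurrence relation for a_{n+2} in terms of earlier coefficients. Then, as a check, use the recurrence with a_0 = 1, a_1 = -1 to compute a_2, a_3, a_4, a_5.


Substitute y = sum_n a_n x^n.
y''(x) has coefficient (n+2)(n+1) a_{n+2} at x^n;
2 x y'(x) has coefficient 2 n a_n at x^n (shift);
-6 y(x) has coefficient -6 a_n at x^n.
Matching x^n: (n+2)(n+1) a_{n+2} + (2n - 6) a_n = 0.
Thus a_{n+2} = (-2n + 6) / ((n+1)(n+2)) * a_n.

Check with a_0 = 1, a_1 = -1 (apply the recurrence for n = 0, 1, 2, 3): a_0 = 1, a_1 = -1, a_2 = 3, a_3 = -2/3, a_4 = 1/2, a_5 = 0.

a_(n+2) = (-2n + 6) / ((n+1)(n+2)) * a_n; check: a_0 = 1, a_1 = -1, a_2 = 3, a_3 = -2/3, a_4 = 1/2, a_5 = 0


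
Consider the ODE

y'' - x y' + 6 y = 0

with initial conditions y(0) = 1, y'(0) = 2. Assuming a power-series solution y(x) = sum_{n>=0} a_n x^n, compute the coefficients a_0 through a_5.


Ansatz: y(x) = sum_{n>=0} a_n x^n, so y'(x) = sum_{n>=1} n a_n x^(n-1) and y''(x) = sum_{n>=2} n(n-1) a_n x^(n-2).
Substitute into P(x) y'' + Q(x) y' + R(x) y = 0 with P(x) = 1, Q(x) = -x, R(x) = 6, and match powers of x.
Initial conditions: a_0 = 1, a_1 = 2.
Setting the coefficient of each power of x to zero and solving order by order (substituting the coefficients already found):
  x^0: 2 a_2 + 6 a_0 = 0  ->  2 a_2 = -6 a_0 = -6  ->  a_2 = -3
  x^1: 6 a_3 + 5 a_1 = 0  ->  6 a_3 = -5 a_1 = -10  ->  a_3 = -5/3
  x^2: 12 a_4 + 4 a_2 = 0  ->  12 a_4 = -4 a_2 = 12  ->  a_4 = 1
  x^3: 20 a_5 + 3 a_3 = 0  ->  20 a_5 = -3 a_3 = 5  ->  a_5 = 1/4
Truncated series: y(x) = 1 + 2 x - 3 x^2 - (5/3) x^3 + x^4 + (1/4) x^5 + O(x^6).

a_0 = 1; a_1 = 2; a_2 = -3; a_3 = -5/3; a_4 = 1; a_5 = 1/4


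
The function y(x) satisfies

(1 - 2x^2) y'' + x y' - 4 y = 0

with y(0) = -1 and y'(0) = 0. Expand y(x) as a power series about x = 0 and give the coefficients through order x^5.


Ansatz: y(x) = sum_{n>=0} a_n x^n, so y'(x) = sum_{n>=1} n a_n x^(n-1) and y''(x) = sum_{n>=2} n(n-1) a_n x^(n-2).
Substitute into P(x) y'' + Q(x) y' + R(x) y = 0 with P(x) = 1 - 2x^2, Q(x) = x, R(x) = -4, and match powers of x.
Initial conditions: a_0 = -1, a_1 = 0.
Setting the coefficient of each power of x to zero and solving order by order (substituting the coefficients already found):
  x^0: 2 a_2 - 4 a_0 = 0  ->  2 a_2 = 4 a_0 = -4  ->  a_2 = -2
  x^1: 6 a_3 - 3 a_1 = 0  ->  6 a_3 = 3 a_1 = 0  ->  a_3 = 0
  x^2: 12 a_4 - 6 a_2 = 0  ->  12 a_4 = 6 a_2 = -12  ->  a_4 = -1
  x^3: 20 a_5 - 13 a_3 = 0  ->  20 a_5 = 13 a_3 = 0  ->  a_5 = 0
Truncated series: y(x) = -1 - 2 x^2 - x^4 + O(x^6).

a_0 = -1; a_1 = 0; a_2 = -2; a_3 = 0; a_4 = -1; a_5 = 0


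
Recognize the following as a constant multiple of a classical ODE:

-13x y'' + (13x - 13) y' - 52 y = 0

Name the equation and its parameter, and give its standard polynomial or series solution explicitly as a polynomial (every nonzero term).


All three coefficients share the factor -13; dividing through by -13 gives  x y'' + (1 - x) y' + 4 y = 0.
This matches the Laguerre equation x y'' + (1 - x) y' + n y = 0 with n = 4; the polynomial solution is L_4(x).
With y = sum_k a_k x^k, matching x^k gives (k+1)k a_{k+1} + (k+1) a_{k+1} - k a_k + n a_k = 0, i.e. (k+1)^2 a_{k+1} = (k - n) a_k = (k - 4) a_k. The right side vanishes at k = 4, so the series terminates at degree 4.
Standard normalization L_n(0) = 1 gives a_0 = 1. Work upward with a_{k+1} = (k - 4) a_k / (k+1)^2:
  a_1 = (0 - 4)(1) / 1^2 = -4/1 = -4
  a_2 = (1 - 4)(-4) / 2^2 = 12/4 = 3
  a_3 = (2 - 4)(3) / 3^2 = -6/9 = -2/3
  a_4 = (3 - 4)(-2/3) / 4^2 = (2/3)/16 = 1/24
Hence L_4(x) = x^4/24 - 2 x^3/3 + 3 x^2 - 4 x + 1.

L_4(x); series = x^4/24 - 2 x^3/3 + 3 x^2 - 4 x + 1


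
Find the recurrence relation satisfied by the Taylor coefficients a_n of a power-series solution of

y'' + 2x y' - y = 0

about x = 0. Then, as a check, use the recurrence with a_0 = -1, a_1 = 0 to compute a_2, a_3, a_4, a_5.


Substitute y = sum_n a_n x^n.
y''(x) has coefficient (n+2)(n+1) a_{n+2} at x^n;
2 x y'(x) has coefficient 2 n a_n at x^n (shift);
-y(x) has coefficient -1 a_n at x^n.
Matching x^n: (n+2)(n+1) a_{n+2} + (2n - 1) a_n = 0.
Thus a_{n+2} = (-2n + 1) / ((n+1)(n+2)) * a_n.

Check with a_0 = -1, a_1 = 0 (apply the recurrence for n = 0, 1, 2, 3): a_0 = -1, a_1 = 0, a_2 = -1/2, a_3 = 0, a_4 = 1/8, a_5 = 0.

a_(n+2) = (-2n + 1) / ((n+1)(n+2)) * a_n; check: a_0 = -1, a_1 = 0, a_2 = -1/2, a_3 = 0, a_4 = 1/8, a_5 = 0


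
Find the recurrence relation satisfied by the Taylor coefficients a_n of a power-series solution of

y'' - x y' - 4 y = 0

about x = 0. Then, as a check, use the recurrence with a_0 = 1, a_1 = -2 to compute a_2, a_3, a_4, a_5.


Substitute y = sum_n a_n x^n.
y''(x) has coefficient (n+2)(n+1) a_{n+2} at x^n;
-x y'(x) has coefficient -n a_n at x^n (shift);
-4 y(x) has coefficient -4 a_n at x^n.
Matching x^n: (n+2)(n+1) a_{n+2} + (-n - 4) a_n = 0.
Thus a_{n+2} = (n + 4) / ((n+1)(n+2)) * a_n.

Check with a_0 = 1, a_1 = -2 (apply the recurrence for n = 0, 1, 2, 3): a_0 = 1, a_1 = -2, a_2 = 2, a_3 = -5/3, a_4 = 1, a_5 = -7/12.

a_(n+2) = (n + 4) / ((n+1)(n+2)) * a_n; check: a_0 = 1, a_1 = -2, a_2 = 2, a_3 = -5/3, a_4 = 1, a_5 = -7/12


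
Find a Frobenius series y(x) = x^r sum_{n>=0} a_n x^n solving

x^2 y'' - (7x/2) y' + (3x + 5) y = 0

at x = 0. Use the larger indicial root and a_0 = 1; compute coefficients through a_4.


Write in Frobenius form y'' + (p(x)/x) y' + (q(x)/x^2) y = 0:
  p(x) = -7/2,  q(x) = 3x + 5.
Indicial equation: r(r-1) + (-7/2) r + (5) = 0 -> roots r_1 = 5/2, r_2 = 2.
Take r = r_1 = 5/2. Let y(x) = x^r sum_{n>=0} a_n x^n with a_0 = 1.
Substitute y = x^r sum a_n x^n and match x^{r+n}. The recurrence is
  D(n) a_n + 3 a_{n-1} = 0,  where D(n) = (r+n)(r+n-1) + (-7/2)(r+n) + (5).
  a_n = -3 / D(n) * a_{n-1}.
Since the indicial polynomial factors as (r - r_1)(r - r_2), D(n) = (r_1 + n - r_1)(r_1 + n - r_2) = n(n + 1/2).
Evaluating step by step (a_0 = 1):
  n = 1: D(1) = 1(1 + 1/2) = 3/2; numerator = -3(1) = -3; a_1 = (-3)/(3/2) = -2
  n = 2: D(2) = 2(2 + 1/2) = 5; numerator = -3(-2) = 6; a_2 = (6)/(5) = 6/5
  n = 3: D(3) = 3(3 + 1/2) = 21/2; numerator = -3(6/5) = -18/5; a_3 = (-18/5)/(21/2) = -12/35
  n = 4: D(4) = 4(4 + 1/2) = 18; numerator = -3(-12/35) = 36/35; a_4 = (36/35)/(18) = 2/35

r = 5/2; a_0 = 1; a_1 = -2; a_2 = 6/5; a_3 = -12/35; a_4 = 2/35


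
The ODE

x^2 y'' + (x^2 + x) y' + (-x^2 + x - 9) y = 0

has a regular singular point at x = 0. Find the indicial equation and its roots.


Divide by x^2 to reach normal form y'' + P_1(x) y' + P_2(x) y = 0 with P_1(x) = 1 + 1/x and P_2(x) = -1 + 1/x - 9/x^2.
x = 0 is a singular point because the y'-coefficient 1 + 1/x has a pole at x = 0 and the y-coefficient -1 + 1/x - 9/x^2 has a pole at x = 0.
It is a regular singular point because x P_1(x) = p(x) = x + 1 and x^2 P_2(x) = q(x) = -x^2 + x - 9 are polynomials, hence analytic at x = 0.
p(0) = 1,  q(0) = -9.
Indicial equation: r(r-1) + p(0) r + q(0) = 0, i.e. r^2 + (p(0) - 1) r + q(0) = 0, i.e. r^2 - 9 = 0.
Discriminant: (0)^2 - 4(-9) = 36, so r = (0 ± 6)/2.
Solving: r_1 = 3, r_2 = -3.

indicial: r^2 - 9 = 0; roots r_1 = 3, r_2 = -3


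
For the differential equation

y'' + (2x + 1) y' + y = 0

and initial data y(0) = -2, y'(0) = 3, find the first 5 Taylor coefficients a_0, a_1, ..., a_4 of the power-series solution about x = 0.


Ansatz: y(x) = sum_{n>=0} a_n x^n, so y'(x) = sum_{n>=1} n a_n x^(n-1) and y''(x) = sum_{n>=2} n(n-1) a_n x^(n-2).
Substitute into P(x) y'' + Q(x) y' + R(x) y = 0 with P(x) = 1, Q(x) = 2x + 1, R(x) = 1, and match powers of x.
Initial conditions: a_0 = -2, a_1 = 3.
Setting the coefficient of each power of x to zero and solving order by order (substituting the coefficients already found):
  x^0: 2 a_2 + a_1 + a_0 = 0  ->  2 a_2 = -a_1 - a_0 = -1  ->  a_2 = -1/2
  x^1: 6 a_3 + 2 a_2 + 3 a_1 = 0  ->  6 a_3 = -2 a_2 - 3 a_1 = -8  ->  a_3 = -4/3
  x^2: 12 a_4 + 3 a_3 + 5 a_2 = 0  ->  12 a_4 = -3 a_3 - 5 a_2 = 13/2  ->  a_4 = 13/24
Truncated series: y(x) = -2 + 3 x - (1/2) x^2 - (4/3) x^3 + (13/24) x^4 + O(x^5).

a_0 = -2; a_1 = 3; a_2 = -1/2; a_3 = -4/3; a_4 = 13/24


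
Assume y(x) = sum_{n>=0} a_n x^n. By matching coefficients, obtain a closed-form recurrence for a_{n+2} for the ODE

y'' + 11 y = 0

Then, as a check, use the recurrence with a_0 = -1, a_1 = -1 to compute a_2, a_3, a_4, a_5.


Substitute y = sum_n a_n x^n into y'' + (const) y = 0.
y''(x) = sum_{n>=0} (n+2)(n+1) a_{n+2} x^n.
The ODE becomes sum_n [(n+2)(n+1) a_{n+2} + 11 a_n] x^n = 0.
Setting each coefficient to zero gives the recurrence:
  (n+2)(n+1) a_{n+2} + 11 a_n = 0,
  a_{n+2} = -11 / ((n+1)(n+2)) a_n.

Check with a_0 = -1, a_1 = -1 (apply the recurrence for n = 0, 1, 2, 3): a_0 = -1, a_1 = -1, a_2 = 11/2, a_3 = 11/6, a_4 = -121/24, a_5 = -121/120.

a_{n+2} = -11/((n+1)(n+2)) * a_n; check: a_0 = -1, a_1 = -1, a_2 = 11/2, a_3 = 11/6, a_4 = -121/24, a_5 = -121/120


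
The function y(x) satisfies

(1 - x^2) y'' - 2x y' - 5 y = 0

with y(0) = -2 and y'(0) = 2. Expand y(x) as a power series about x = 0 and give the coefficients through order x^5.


Ansatz: y(x) = sum_{n>=0} a_n x^n, so y'(x) = sum_{n>=1} n a_n x^(n-1) and y''(x) = sum_{n>=2} n(n-1) a_n x^(n-2).
Substitute into P(x) y'' + Q(x) y' + R(x) y = 0 with P(x) = 1 - x^2, Q(x) = -2x, R(x) = -5, and match powers of x.
Initial conditions: a_0 = -2, a_1 = 2.
Setting the coefficient of each power of x to zero and solving order by order (substituting the coefficients already found):
  x^0: 2 a_2 - 5 a_0 = 0  ->  2 a_2 = 5 a_0 = -10  ->  a_2 = -5
  x^1: 6 a_3 - 7 a_1 = 0  ->  6 a_3 = 7 a_1 = 14  ->  a_3 = 7/3
  x^2: 12 a_4 - 11 a_2 = 0  ->  12 a_4 = 11 a_2 = -55  ->  a_4 = -55/12
  x^3: 20 a_5 - 17 a_3 = 0  ->  20 a_5 = 17 a_3 = 119/3  ->  a_5 = 119/60
Truncated series: y(x) = -2 + 2 x - 5 x^2 + (7/3) x^3 - (55/12) x^4 + (119/60) x^5 + O(x^6).

a_0 = -2; a_1 = 2; a_2 = -5; a_3 = 7/3; a_4 = -55/12; a_5 = 119/60


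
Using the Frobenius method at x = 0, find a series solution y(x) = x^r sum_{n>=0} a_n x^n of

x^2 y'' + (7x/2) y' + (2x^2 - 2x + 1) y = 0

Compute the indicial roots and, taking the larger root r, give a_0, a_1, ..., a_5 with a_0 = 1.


Write in Frobenius form y'' + (p(x)/x) y' + (q(x)/x^2) y = 0:
  p(x) = 7/2,  q(x) = 2x^2 - 2x + 1.
Indicial equation: r(r-1) + (7/2) r + (1) = 0 -> roots r_1 = -1/2, r_2 = -2.
Take r = r_1 = -1/2. Let y(x) = x^r sum_{n>=0} a_n x^n with a_0 = 1.
Substitute y = x^r sum a_n x^n and match x^{r+n}. The recurrence is
  D(n) a_n - 2 a_{n-1} + 2 a_{n-2} = 0,  where D(n) = (r+n)(r+n-1) + (7/2)(r+n) + (1).
  a_n = [2 a_{n-1} - 2 a_{n-2}] / D(n).
Since the indicial polynomial factors as (r - r_1)(r - r_2), D(n) = (r_1 + n - r_1)(r_1 + n - r_2) = n(n + 3/2).
Evaluating step by step (a_0 = 1):
  n = 1: D(1) = 1(1 + 3/2) = 5/2; numerator = 2(1) = 2; a_1 = (2)/(5/2) = 4/5
  n = 2: D(2) = 2(2 + 3/2) = 7; numerator = 2(4/5) - 2(1) = -2/5; a_2 = (-2/5)/(7) = -2/35
  n = 3: D(3) = 3(3 + 3/2) = 27/2; numerator = 2(-2/35) - 2(4/5) = -12/7; a_3 = (-12/7)/(27/2) = -8/63
  n = 4: D(4) = 4(4 + 3/2) = 22; numerator = 2(-8/63) - 2(-2/35) = -44/315; a_4 = (-44/315)/(22) = -2/315
  n = 5: D(5) = 5(5 + 3/2) = 65/2; numerator = 2(-2/315) - 2(-8/63) = 76/315; a_5 = (76/315)/(65/2) = 152/20475

r = -1/2; a_0 = 1; a_1 = 4/5; a_2 = -2/35; a_3 = -8/63; a_4 = -2/315; a_5 = 152/20475


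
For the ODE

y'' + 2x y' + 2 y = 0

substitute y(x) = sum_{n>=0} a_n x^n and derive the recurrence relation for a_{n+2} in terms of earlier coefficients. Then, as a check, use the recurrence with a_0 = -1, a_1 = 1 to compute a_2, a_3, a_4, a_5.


Substitute y = sum_n a_n x^n.
y''(x) has coefficient (n+2)(n+1) a_{n+2} at x^n;
2 x y'(x) has coefficient 2 n a_n at x^n (shift);
2 y(x) has coefficient 2 a_n at x^n.
Matching x^n: (n+2)(n+1) a_{n+2} + (2n + 2) a_n = 0.
Thus a_{n+2} = (-2n - 2) / ((n+1)(n+2)) * a_n.

Check with a_0 = -1, a_1 = 1 (apply the recurrence for n = 0, 1, 2, 3): a_0 = -1, a_1 = 1, a_2 = 1, a_3 = -2/3, a_4 = -1/2, a_5 = 4/15.

a_(n+2) = (-2n - 2) / ((n+1)(n+2)) * a_n; check: a_0 = -1, a_1 = 1, a_2 = 1, a_3 = -2/3, a_4 = -1/2, a_5 = 4/15


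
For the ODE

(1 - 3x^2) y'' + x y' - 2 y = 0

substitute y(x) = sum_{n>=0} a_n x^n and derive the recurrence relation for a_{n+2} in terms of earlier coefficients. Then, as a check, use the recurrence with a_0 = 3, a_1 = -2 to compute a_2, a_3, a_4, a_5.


Substitute y = sum_n a_n x^n.
(1 - 3 x^2) y'' contributes (n+2)(n+1) a_{n+2} - 3 n(n-1) a_n at x^n.
x y'(x) contributes n a_n at x^n.
-2 y(x) contributes -2 a_n at x^n.
Matching x^n: (n+2)(n+1) a_{n+2} + (-3 n(n-1) + n - 2) a_n = 0.
Thus a_{n+2} = (3 n(n-1) - n + 2) / ((n+1)(n+2)) * a_n.

Check with a_0 = 3, a_1 = -2 (apply the recurrence for n = 0, 1, 2, 3): a_0 = 3, a_1 = -2, a_2 = 3, a_3 = -1/3, a_4 = 3/2, a_5 = -17/60.

a_(n+2) = (3 n(n-1) - n + 2) / ((n+1)(n+2)) * a_n; check: a_0 = 3, a_1 = -2, a_2 = 3, a_3 = -1/3, a_4 = 3/2, a_5 = -17/60


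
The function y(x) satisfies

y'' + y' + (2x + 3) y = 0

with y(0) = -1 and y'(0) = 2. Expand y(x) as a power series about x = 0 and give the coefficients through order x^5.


Ansatz: y(x) = sum_{n>=0} a_n x^n, so y'(x) = sum_{n>=1} n a_n x^(n-1) and y''(x) = sum_{n>=2} n(n-1) a_n x^(n-2).
Substitute into P(x) y'' + Q(x) y' + R(x) y = 0 with P(x) = 1, Q(x) = 1, R(x) = 2x + 3, and match powers of x.
Initial conditions: a_0 = -1, a_1 = 2.
Setting the coefficient of each power of x to zero and solving order by order (substituting the coefficients already found):
  x^0: 2 a_2 + a_1 + 3 a_0 = 0  ->  2 a_2 = -a_1 - 3 a_0 = 1  ->  a_2 = 1/2
  x^1: 6 a_3 + 2 a_2 + 3 a_1 + 2 a_0 = 0  ->  6 a_3 = -2 a_2 - 3 a_1 - 2 a_0 = -5  ->  a_3 = -5/6
  x^2: 12 a_4 + 3 a_3 + 3 a_2 + 2 a_1 = 0  ->  12 a_4 = -3 a_3 - 3 a_2 - 2 a_1 = -3  ->  a_4 = -1/4
  x^3: 20 a_5 + 4 a_4 + 3 a_3 + 2 a_2 = 0  ->  20 a_5 = -4 a_4 - 3 a_3 - 2 a_2 = 5/2  ->  a_5 = 1/8
Truncated series: y(x) = -1 + 2 x + (1/2) x^2 - (5/6) x^3 - (1/4) x^4 + (1/8) x^5 + O(x^6).

a_0 = -1; a_1 = 2; a_2 = 1/2; a_3 = -5/6; a_4 = -1/4; a_5 = 1/8


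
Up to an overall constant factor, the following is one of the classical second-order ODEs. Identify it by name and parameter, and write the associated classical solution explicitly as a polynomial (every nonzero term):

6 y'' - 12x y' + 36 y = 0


All three coefficients share the factor 6; dividing through by 6 gives  y'' - 2x y' + 6 y = 0.
This matches the Hermite equation y'' - 2x y' + 2n y = 0 with 2n = 6, so n = 3; the polynomial solution is H_3(x).
With y = sum_k a_k x^k, matching x^k gives (k+2)(k+1) a_{k+2} = 2(k - n) a_k = 2(k - 3) a_k. The right side vanishes at k = 3, so the series with the parity of 3 terminates at degree 3.
Standard normalization: leading coefficient of H_n is 2^n, so a_3 = 2^3 = 8. Work downward with a_k = (k+1)(k+2) a_{k+2} / (2(k - n)):
  a_1 = (2)(3)(8) / (2(1 - 3)) = 48/(-4) = -12
Hence H_3(x) = 8 x^3 - 12 x.

H_3(x); series = 8 x^3 - 12 x


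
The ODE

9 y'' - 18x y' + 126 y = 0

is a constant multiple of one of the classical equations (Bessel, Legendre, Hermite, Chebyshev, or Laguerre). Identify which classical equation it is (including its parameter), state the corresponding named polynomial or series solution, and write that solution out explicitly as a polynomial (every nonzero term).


All three coefficients share the factor 9; dividing through by 9 gives  y'' - 2x y' + 14 y = 0.
This matches the Hermite equation y'' - 2x y' + 2n y = 0 with 2n = 14, so n = 7; the polynomial solution is H_7(x).
With y = sum_k a_k x^k, matching x^k gives (k+2)(k+1) a_{k+2} = 2(k - n) a_k = 2(k - 7) a_k. The right side vanishes at k = 7, so the series with the parity of 7 terminates at degree 7.
Standard normalization: leading coefficient of H_n is 2^n, so a_7 = 2^7 = 128. Work downward with a_k = (k+1)(k+2) a_{k+2} / (2(k - n)):
  a_5 = (6)(7)(128) / (2(5 - 7)) = 5376/(-4) = -1344
  a_3 = (4)(5)(-1344) / (2(3 - 7)) = -26880/(-8) = 3360
  a_1 = (2)(3)(3360) / (2(1 - 7)) = 20160/(-12) = -1680
Hence H_7(x) = 128 x^7 - 1344 x^5 + 3360 x^3 - 1680 x.

H_7(x); series = 128 x^7 - 1344 x^5 + 3360 x^3 - 1680 x


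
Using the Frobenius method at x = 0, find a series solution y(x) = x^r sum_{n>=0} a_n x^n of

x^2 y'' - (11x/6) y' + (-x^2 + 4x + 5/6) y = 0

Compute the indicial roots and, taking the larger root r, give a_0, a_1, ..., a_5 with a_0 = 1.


Write in Frobenius form y'' + (p(x)/x) y' + (q(x)/x^2) y = 0:
  p(x) = -11/6,  q(x) = -x^2 + 4x + 5/6.
Indicial equation: r(r-1) + (-11/6) r + (5/6) = 0 -> roots r_1 = 5/2, r_2 = 1/3.
Take r = r_1 = 5/2. Let y(x) = x^r sum_{n>=0} a_n x^n with a_0 = 1.
Substitute y = x^r sum a_n x^n and match x^{r+n}. The recurrence is
  D(n) a_n + 4 a_{n-1} - 1 a_{n-2} = 0,  where D(n) = (r+n)(r+n-1) + (-11/6)(r+n) + (5/6).
  a_n = [-4 a_{n-1} + 1 a_{n-2}] / D(n).
Since the indicial polynomial factors as (r - r_1)(r - r_2), D(n) = (r_1 + n - r_1)(r_1 + n - r_2) = n(n + 13/6).
Evaluating step by step (a_0 = 1):
  n = 1: D(1) = 1(1 + 13/6) = 19/6; numerator = -4(1) = -4; a_1 = (-4)/(19/6) = -24/19
  n = 2: D(2) = 2(2 + 13/6) = 25/3; numerator = -4(-24/19) + 1(1) = 115/19; a_2 = (115/19)/(25/3) = 69/95
  n = 3: D(3) = 3(3 + 13/6) = 31/2; numerator = -4(69/95) + 1(-24/19) = -396/95; a_3 = (-396/95)/(31/2) = -792/2945
  n = 4: D(4) = 4(4 + 13/6) = 74/3; numerator = -4(-792/2945) + 1(69/95) = 5307/2945; a_4 = (5307/2945)/(74/3) = 15921/217930
  n = 5: D(5) = 5(5 + 13/6) = 215/6; numerator = -4(15921/217930) + 1(-792/2945) = -61146/108965; a_5 = (-61146/108965)/(215/6) = -8532/544825

r = 5/2; a_0 = 1; a_1 = -24/19; a_2 = 69/95; a_3 = -792/2945; a_4 = 15921/217930; a_5 = -8532/544825


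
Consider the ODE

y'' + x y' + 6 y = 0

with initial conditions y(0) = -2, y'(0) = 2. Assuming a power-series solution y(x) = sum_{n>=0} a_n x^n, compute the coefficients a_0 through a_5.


Ansatz: y(x) = sum_{n>=0} a_n x^n, so y'(x) = sum_{n>=1} n a_n x^(n-1) and y''(x) = sum_{n>=2} n(n-1) a_n x^(n-2).
Substitute into P(x) y'' + Q(x) y' + R(x) y = 0 with P(x) = 1, Q(x) = x, R(x) = 6, and match powers of x.
Initial conditions: a_0 = -2, a_1 = 2.
Setting the coefficient of each power of x to zero and solving order by order (substituting the coefficients already found):
  x^0: 2 a_2 + 6 a_0 = 0  ->  2 a_2 = -6 a_0 = 12  ->  a_2 = 6
  x^1: 6 a_3 + 7 a_1 = 0  ->  6 a_3 = -7 a_1 = -14  ->  a_3 = -7/3
  x^2: 12 a_4 + 8 a_2 = 0  ->  12 a_4 = -8 a_2 = -48  ->  a_4 = -4
  x^3: 20 a_5 + 9 a_3 = 0  ->  20 a_5 = -9 a_3 = 21  ->  a_5 = 21/20
Truncated series: y(x) = -2 + 2 x + 6 x^2 - (7/3) x^3 - 4 x^4 + (21/20) x^5 + O(x^6).

a_0 = -2; a_1 = 2; a_2 = 6; a_3 = -7/3; a_4 = -4; a_5 = 21/20


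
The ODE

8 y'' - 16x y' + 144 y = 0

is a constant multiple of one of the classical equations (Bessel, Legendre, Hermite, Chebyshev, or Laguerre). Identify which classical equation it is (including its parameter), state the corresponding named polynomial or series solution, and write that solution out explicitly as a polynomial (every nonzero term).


All three coefficients share the factor 8; dividing through by 8 gives  y'' - 2x y' + 18 y = 0.
This matches the Hermite equation y'' - 2x y' + 2n y = 0 with 2n = 18, so n = 9; the polynomial solution is H_9(x).
With y = sum_k a_k x^k, matching x^k gives (k+2)(k+1) a_{k+2} = 2(k - n) a_k = 2(k - 9) a_k. The right side vanishes at k = 9, so the series with the parity of 9 terminates at degree 9.
Standard normalization: leading coefficient of H_n is 2^n, so a_9 = 2^9 = 512. Work downward with a_k = (k+1)(k+2) a_{k+2} / (2(k - n)):
  a_7 = (8)(9)(512) / (2(7 - 9)) = 36864/(-4) = -9216
  a_5 = (6)(7)(-9216) / (2(5 - 9)) = -387072/(-8) = 48384
  a_3 = (4)(5)(48384) / (2(3 - 9)) = 967680/(-12) = -80640
  a_1 = (2)(3)(-80640) / (2(1 - 9)) = -483840/(-16) = 30240
Hence H_9(x) = 512 x^9 - 9216 x^7 + 48384 x^5 - 80640 x^3 + 30240 x.

H_9(x); series = 512 x^9 - 9216 x^7 + 48384 x^5 - 80640 x^3 + 30240 x


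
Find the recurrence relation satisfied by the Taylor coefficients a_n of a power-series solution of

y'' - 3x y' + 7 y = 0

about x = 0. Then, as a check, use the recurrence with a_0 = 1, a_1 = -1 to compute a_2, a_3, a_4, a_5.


Substitute y = sum_n a_n x^n.
y''(x) has coefficient (n+2)(n+1) a_{n+2} at x^n;
-3 x y'(x) has coefficient -3 n a_n at x^n (shift);
7 y(x) has coefficient 7 a_n at x^n.
Matching x^n: (n+2)(n+1) a_{n+2} + (-3n + 7) a_n = 0.
Thus a_{n+2} = (3n - 7) / ((n+1)(n+2)) * a_n.

Check with a_0 = 1, a_1 = -1 (apply the recurrence for n = 0, 1, 2, 3): a_0 = 1, a_1 = -1, a_2 = -7/2, a_3 = 2/3, a_4 = 7/24, a_5 = 1/15.

a_(n+2) = (3n - 7) / ((n+1)(n+2)) * a_n; check: a_0 = 1, a_1 = -1, a_2 = -7/2, a_3 = 2/3, a_4 = 7/24, a_5 = 1/15


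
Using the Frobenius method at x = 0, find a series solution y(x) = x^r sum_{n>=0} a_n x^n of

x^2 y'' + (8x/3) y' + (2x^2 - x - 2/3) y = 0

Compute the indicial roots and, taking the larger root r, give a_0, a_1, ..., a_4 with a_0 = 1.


Write in Frobenius form y'' + (p(x)/x) y' + (q(x)/x^2) y = 0:
  p(x) = 8/3,  q(x) = 2x^2 - x - 2/3.
Indicial equation: r(r-1) + (8/3) r + (-2/3) = 0 -> roots r_1 = 1/3, r_2 = -2.
Take r = r_1 = 1/3. Let y(x) = x^r sum_{n>=0} a_n x^n with a_0 = 1.
Substitute y = x^r sum a_n x^n and match x^{r+n}. The recurrence is
  D(n) a_n - 1 a_{n-1} + 2 a_{n-2} = 0,  where D(n) = (r+n)(r+n-1) + (8/3)(r+n) + (-2/3).
  a_n = [1 a_{n-1} - 2 a_{n-2}] / D(n).
Since the indicial polynomial factors as (r - r_1)(r - r_2), D(n) = (r_1 + n - r_1)(r_1 + n - r_2) = n(n + 7/3).
Evaluating step by step (a_0 = 1):
  n = 1: D(1) = 1(1 + 7/3) = 10/3; numerator = 1(1) = 1; a_1 = (1)/(10/3) = 3/10
  n = 2: D(2) = 2(2 + 7/3) = 26/3; numerator = 1(3/10) - 2(1) = -17/10; a_2 = (-17/10)/(26/3) = -51/260
  n = 3: D(3) = 3(3 + 7/3) = 16; numerator = 1(-51/260) - 2(3/10) = -207/260; a_3 = (-207/260)/(16) = -207/4160
  n = 4: D(4) = 4(4 + 7/3) = 76/3; numerator = 1(-207/4160) - 2(-51/260) = 285/832; a_4 = (285/832)/(76/3) = 45/3328

r = 1/3; a_0 = 1; a_1 = 3/10; a_2 = -51/260; a_3 = -207/4160; a_4 = 45/3328


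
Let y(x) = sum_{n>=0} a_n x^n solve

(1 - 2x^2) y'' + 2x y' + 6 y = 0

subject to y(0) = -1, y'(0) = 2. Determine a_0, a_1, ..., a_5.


Ansatz: y(x) = sum_{n>=0} a_n x^n, so y'(x) = sum_{n>=1} n a_n x^(n-1) and y''(x) = sum_{n>=2} n(n-1) a_n x^(n-2).
Substitute into P(x) y'' + Q(x) y' + R(x) y = 0 with P(x) = 1 - 2x^2, Q(x) = 2x, R(x) = 6, and match powers of x.
Initial conditions: a_0 = -1, a_1 = 2.
Setting the coefficient of each power of x to zero and solving order by order (substituting the coefficients already found):
  x^0: 2 a_2 + 6 a_0 = 0  ->  2 a_2 = -6 a_0 = 6  ->  a_2 = 3
  x^1: 6 a_3 + 8 a_1 = 0  ->  6 a_3 = -8 a_1 = -16  ->  a_3 = -8/3
  x^2: 12 a_4 + 6 a_2 = 0  ->  12 a_4 = -6 a_2 = -18  ->  a_4 = -3/2
  x^3: 20 a_5 = 0  ->  a_5 = 0
Truncated series: y(x) = -1 + 2 x + 3 x^2 - (8/3) x^3 - (3/2) x^4 + O(x^6).

a_0 = -1; a_1 = 2; a_2 = 3; a_3 = -8/3; a_4 = -3/2; a_5 = 0


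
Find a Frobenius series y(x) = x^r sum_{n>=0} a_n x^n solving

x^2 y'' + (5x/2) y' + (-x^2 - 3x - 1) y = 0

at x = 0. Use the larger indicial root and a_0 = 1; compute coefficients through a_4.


Write in Frobenius form y'' + (p(x)/x) y' + (q(x)/x^2) y = 0:
  p(x) = 5/2,  q(x) = -x^2 - 3x - 1.
Indicial equation: r(r-1) + (5/2) r + (-1) = 0 -> roots r_1 = 1/2, r_2 = -2.
Take r = r_1 = 1/2. Let y(x) = x^r sum_{n>=0} a_n x^n with a_0 = 1.
Substitute y = x^r sum a_n x^n and match x^{r+n}. The recurrence is
  D(n) a_n - 3 a_{n-1} - 1 a_{n-2} = 0,  where D(n) = (r+n)(r+n-1) + (5/2)(r+n) + (-1).
  a_n = [3 a_{n-1} + 1 a_{n-2}] / D(n).
Since the indicial polynomial factors as (r - r_1)(r - r_2), D(n) = (r_1 + n - r_1)(r_1 + n - r_2) = n(n + 5/2).
Evaluating step by step (a_0 = 1):
  n = 1: D(1) = 1(1 + 5/2) = 7/2; numerator = 3(1) = 3; a_1 = (3)/(7/2) = 6/7
  n = 2: D(2) = 2(2 + 5/2) = 9; numerator = 3(6/7) + 1(1) = 25/7; a_2 = (25/7)/(9) = 25/63
  n = 3: D(3) = 3(3 + 5/2) = 33/2; numerator = 3(25/63) + 1(6/7) = 43/21; a_3 = (43/21)/(33/2) = 86/693
  n = 4: D(4) = 4(4 + 5/2) = 26; numerator = 3(86/693) + 1(25/63) = 533/693; a_4 = (533/693)/(26) = 41/1386

r = 1/2; a_0 = 1; a_1 = 6/7; a_2 = 25/63; a_3 = 86/693; a_4 = 41/1386


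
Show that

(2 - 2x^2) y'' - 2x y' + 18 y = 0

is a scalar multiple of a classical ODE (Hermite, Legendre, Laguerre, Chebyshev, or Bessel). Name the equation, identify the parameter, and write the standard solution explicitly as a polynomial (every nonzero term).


All three coefficients share the factor 2; dividing through by 2 gives  (1 - x^2) y'' - x y' + 9 y = 0.
This matches the Chebyshev equation (1 - x^2) y'' - x y' + n^2 y = 0 (note the -x y' term, not -2x y') with n^2 = 9, so n = 3; the polynomial solution is T_3(x).
With y = sum_k a_k x^k, matching x^k gives (k+2)(k+1) a_{k+2} = (k^2 - n^2) a_k = (k - 3)(k + 3) a_k. The right side vanishes at k = 3, so the series with the parity of 3 terminates at degree 3.
Standard normalization: leading coefficient of T_n is 2^(n-1), so a_3 = 2^2 = 4. Work downward with a_k = (k+1)(k+2) a_{k+2} / ((k - 3)(k + 3)):
  a_1 = (2)(3)(4) / ((1 - 3)(1 + 3)) = 24/(-8) = -3
Hence T_3(x) = 4 x^3 - 3 x.

T_3(x); series = 4 x^3 - 3 x


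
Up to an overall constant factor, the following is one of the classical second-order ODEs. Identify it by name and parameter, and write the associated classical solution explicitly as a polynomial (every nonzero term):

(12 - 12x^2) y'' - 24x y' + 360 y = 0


All three coefficients share the factor 12; dividing through by 12 gives  (1 - x^2) y'' - 2x y' + 30 y = 0.
This matches the Legendre equation (1 - x^2) y'' - 2x y' + n(n+1) y = 0 (note the -2x y' term) with n(n+1) = 30, so n = 5; the polynomial solution is P_5(x).
With y = sum_k a_k x^k, matching x^k gives (k+2)(k+1) a_{k+2} = [k(k+1) - n(n+1)] a_k = (k - 5)(k + 6) a_k. The right side vanishes at k = 5, so the series with the parity of 5 terminates at degree 5.
Standard normalization (P_n(1) = 1): leading coefficient (2n)!/(2^n (n!)^2) = 3628800/(32*14400) = 63/8, so a_5 = 63/8. Work downward with a_k = (k+1)(k+2) a_{k+2} / ((k - 5)(k + 6)):
  a_3 = (4)(5)(63/8) / ((3 - 5)(3 + 6)) = (315/2)/(-18) = -35/4
  a_1 = (2)(3)(-35/4) / ((1 - 5)(1 + 6)) = (-105/2)/(-28) = 15/8
Hence P_5(x) = 63 x^5/8 - 35 x^3/4 + 15 x/8.

P_5(x); series = 63 x^5/8 - 35 x^3/4 + 15 x/8


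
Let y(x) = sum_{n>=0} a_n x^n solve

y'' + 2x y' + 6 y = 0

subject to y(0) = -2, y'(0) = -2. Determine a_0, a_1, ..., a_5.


Ansatz: y(x) = sum_{n>=0} a_n x^n, so y'(x) = sum_{n>=1} n a_n x^(n-1) and y''(x) = sum_{n>=2} n(n-1) a_n x^(n-2).
Substitute into P(x) y'' + Q(x) y' + R(x) y = 0 with P(x) = 1, Q(x) = 2x, R(x) = 6, and match powers of x.
Initial conditions: a_0 = -2, a_1 = -2.
Setting the coefficient of each power of x to zero and solving order by order (substituting the coefficients already found):
  x^0: 2 a_2 + 6 a_0 = 0  ->  2 a_2 = -6 a_0 = 12  ->  a_2 = 6
  x^1: 6 a_3 + 8 a_1 = 0  ->  6 a_3 = -8 a_1 = 16  ->  a_3 = 8/3
  x^2: 12 a_4 + 10 a_2 = 0  ->  12 a_4 = -10 a_2 = -60  ->  a_4 = -5
  x^3: 20 a_5 + 12 a_3 = 0  ->  20 a_5 = -12 a_3 = -32  ->  a_5 = -8/5
Truncated series: y(x) = -2 - 2 x + 6 x^2 + (8/3) x^3 - 5 x^4 - (8/5) x^5 + O(x^6).

a_0 = -2; a_1 = -2; a_2 = 6; a_3 = 8/3; a_4 = -5; a_5 = -8/5


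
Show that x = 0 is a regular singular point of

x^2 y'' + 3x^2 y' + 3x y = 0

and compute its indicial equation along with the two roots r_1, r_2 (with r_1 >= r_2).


Divide by x^2 to reach normal form y'' + P_1(x) y' + P_2(x) y = 0 with P_1(x) = 3 and P_2(x) = 3/x.
x = 0 is a singular point because the y-coefficient 3/x has a pole at x = 0.
It is a regular singular point because x P_1(x) = p(x) = 3x and x^2 P_2(x) = q(x) = 3x are polynomials, hence analytic at x = 0.
p(0) = 0,  q(0) = 0.
Indicial equation: r(r-1) + p(0) r + q(0) = 0, i.e. r^2 + (p(0) - 1) r + q(0) = 0, i.e. r^2 - 1 r = 0.
Discriminant: (-1)^2 - 4(0) = 1, so r = (1 ± 1)/2.
Solving: r_1 = 1, r_2 = 0.

indicial: r^2 - 1 r = 0; roots r_1 = 1, r_2 = 0
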